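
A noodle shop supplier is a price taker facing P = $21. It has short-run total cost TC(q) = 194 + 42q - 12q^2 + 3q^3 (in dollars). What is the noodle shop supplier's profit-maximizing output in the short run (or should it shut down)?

Shut down

Strip out fixed cost: VC = 42q - 12q^2 + 3q^3. Then AVC = 42 - 12q + 3q^2 and MC = 42 - 24q + 9q^2.
AVC is minimized where dAVC/dq = -12 + 6q = 0, at q = 2; min AVC = 42 - 12·2 + 3·2^2 = $30.
With P < min AVC ($21 < $30), every unit sold adds to the loss.
Shutting down limits the loss to fixed cost, $194.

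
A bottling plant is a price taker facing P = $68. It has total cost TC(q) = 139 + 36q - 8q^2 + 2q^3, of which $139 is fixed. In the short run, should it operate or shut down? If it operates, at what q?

From TC, MC = TC'(q) = 36 - 16q + 6q^2 and AVC = VC/q = 36 - 8q + 2q^2.
AVC hits its minimum where MC = AVC, at q = 2, giving min AVC = 36 - 8·2 + 2·2^2 = $28.
Because $68 ≥ $28, revenue can cover variable cost; the firm operates.
P = MC gives -32 - 16q + 6q^2 = 0, with roots -4/3 and 4. Take the larger (rising MC): q* = 4.
Check: AVC at q = 4 is $36 ≤ P, so revenue covers variable cost.
Profit = P·q − TC = 68·4 − 283 = -$11, a loss, but smaller than the $139 fixed cost the firm would lose by shutting down.

Produce at q = 4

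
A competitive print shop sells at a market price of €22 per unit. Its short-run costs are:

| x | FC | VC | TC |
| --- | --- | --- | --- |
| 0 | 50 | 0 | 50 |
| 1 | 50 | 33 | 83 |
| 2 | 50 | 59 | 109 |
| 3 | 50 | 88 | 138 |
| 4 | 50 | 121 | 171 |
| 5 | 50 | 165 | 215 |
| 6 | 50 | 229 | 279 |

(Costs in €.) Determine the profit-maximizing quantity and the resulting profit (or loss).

x = 0 (shut down); profit = -€50

Profit at each row (π = 22x − TC): x=0: -50; x=1: -61; x=2: -65; x=3: -72; x=4: -83; x=5: -105; x=6: -147.
Profit is highest at x = 0. Equivalently, the lowest AVC in the table is 88/3 ≈ €29.33 at x = 3, and P = €22 falls below it — price never covers variable cost, so the firm shuts down and loses only its fixed cost.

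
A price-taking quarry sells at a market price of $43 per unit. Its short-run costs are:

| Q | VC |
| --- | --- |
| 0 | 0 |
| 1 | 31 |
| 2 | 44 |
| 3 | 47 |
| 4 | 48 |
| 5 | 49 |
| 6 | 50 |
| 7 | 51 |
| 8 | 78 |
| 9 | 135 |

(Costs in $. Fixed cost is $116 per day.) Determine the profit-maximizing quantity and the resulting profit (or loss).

Q = 8; profit = $150

Profit at each row (π = 43Q − TC): Q=0: -116; Q=1: -104; Q=2: -74; Q=3: -34; Q=4: 8; Q=5: 50; Q=6: 92; Q=7: 134; Q=8: 150; Q=9: 136.
Profit is maximized at Q = 8. AVC there is 78/8 = $9.75 ≤ P, so producing beats shutting down (which would give -$116).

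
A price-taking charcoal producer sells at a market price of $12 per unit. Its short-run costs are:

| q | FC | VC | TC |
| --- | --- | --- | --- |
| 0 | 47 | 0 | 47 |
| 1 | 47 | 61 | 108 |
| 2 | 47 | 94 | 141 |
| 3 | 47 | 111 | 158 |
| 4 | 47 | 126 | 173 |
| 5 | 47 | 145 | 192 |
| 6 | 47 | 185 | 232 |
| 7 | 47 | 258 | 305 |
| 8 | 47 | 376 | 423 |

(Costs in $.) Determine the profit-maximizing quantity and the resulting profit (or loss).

Compute π = P·q − TC at each output: q=0: -47; q=1: -96; q=2: -117; q=3: -122; q=4: -125; q=5: -132; q=6: -160; q=7: -221; q=8: -327.
Profit is highest at q = 0. Equivalently, the lowest AVC in the table is 145/5 ≈ $29 at q = 5, and P = $12 falls below it — price never covers variable cost, so the firm shuts down and loses only its fixed cost.

q = 0 (shut down); profit = -$47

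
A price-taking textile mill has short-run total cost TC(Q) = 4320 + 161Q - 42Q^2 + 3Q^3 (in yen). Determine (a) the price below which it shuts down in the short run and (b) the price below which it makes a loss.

Shutdown price = min AVC. AVC = 161 - 42Q + 3Q^2, with vertex at Q = 7 and minimum ¥14.
ATC = 4320/Q + 161 - 42Q + 3Q^2. Setting dATC/dQ = −4320/Q^2 − 42 + 6Q = 0 gives Q = 12 (since 6·12^3 − 42·12^2 = 4320).
min ATC = 4320/12 + 161 − 42·12 + 3·12^2 = ¥449. That is the break-even price.
For ¥14 ≤ P < ¥449 the firm produces at a loss; below ¥14 it shuts down.

Shutdown price = ¥14; break-even price = ¥449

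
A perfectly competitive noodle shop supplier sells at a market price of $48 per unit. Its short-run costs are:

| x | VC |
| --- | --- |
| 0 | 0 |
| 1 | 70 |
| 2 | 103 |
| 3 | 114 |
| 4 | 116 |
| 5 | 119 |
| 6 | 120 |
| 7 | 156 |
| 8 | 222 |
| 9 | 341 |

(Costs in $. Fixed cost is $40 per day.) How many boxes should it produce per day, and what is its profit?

Compute π = P·x − TC at each output: x=0: -40; x=1: -62; x=2: -47; x=3: -10; x=4: 36; x=5: 81; x=6: 128; x=7: 140; x=8: 122; x=9: 51.
Profit is maximized at x = 7. AVC there is 156/7 = $22.29 ≤ P, so producing beats shutting down (which would give -$40).

x = 7; profit = $140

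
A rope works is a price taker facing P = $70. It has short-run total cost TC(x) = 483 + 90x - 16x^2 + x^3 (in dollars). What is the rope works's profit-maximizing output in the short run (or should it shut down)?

From TC, MC = TC'(x) = 90 - 32x + 3x^2 and AVC = VC/x = 90 - 16x + x^2.
The AVC parabola has its vertex at x = 16/2 = 8, where AVC = 90 - 16·8 + 8^2 = $26.
P = $70 exceeds min AVC = $26, so the firm stays open.
Solving P = MC: 20 - 32x + 3x^2 = 0 ⇒ x = 2/3 or 10. On the upward-sloping branch, x* = 10.
Check: AVC at x = 10 is $30 ≤ P, so revenue covers variable cost.
Profit = P·x − TC = 70·10 − 783 = -$83, a loss, but smaller than the $483 fixed cost the firm would lose by shutting down.

Produce at x = 10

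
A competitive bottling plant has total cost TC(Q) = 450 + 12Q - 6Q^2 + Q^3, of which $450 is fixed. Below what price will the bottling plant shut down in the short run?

$3 per unit

Short-run supply begins at min AVC. From VC = 12Q - 6Q^2 + Q^3, AVC = 12 - 6Q + Q^2.
dAVC/dQ = -6 + 2Q = 0 gives Q = 3. min AVC = 12 - 6·3 + 3^2 = 3.
The firm shuts down for any P below $3.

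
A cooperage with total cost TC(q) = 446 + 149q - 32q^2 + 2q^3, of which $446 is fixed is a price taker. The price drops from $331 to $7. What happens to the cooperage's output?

Output falls from 13 to 0 (the firm shuts down)

MC = 149 - 64q + 6q^2; the shutdown threshold is min AVC = $21 (at q = 8).
With P = $331 above the shutdown price, P = MC gives q = 13.
At P = $7 < min AVC = $21, price no longer covers variable cost at any output, so the firm shuts down: q = 0.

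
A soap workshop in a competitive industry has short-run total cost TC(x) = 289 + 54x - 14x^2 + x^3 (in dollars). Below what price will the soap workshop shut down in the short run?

Short-run supply begins at min AVC. From VC = 54x - 14x^2 + x^3, AVC = 54 - 14x + x^2.
dAVC/dx = -14 + 2x = 0 gives x = 7. min AVC = 54 - 14·7 + 7^2 = 5.
For P < $5 the firm produces nothing.

$5 per unit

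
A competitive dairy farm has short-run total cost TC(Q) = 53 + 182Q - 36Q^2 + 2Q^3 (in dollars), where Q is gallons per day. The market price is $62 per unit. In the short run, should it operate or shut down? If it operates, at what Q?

Produce at Q = 10

Strip out fixed cost: VC = 182Q - 36Q^2 + 2Q^3. Then AVC = 182 - 36Q + 2Q^2 and MC = 182 - 72Q + 6Q^2.
AVC hits its minimum where MC = AVC, at Q = 9, giving min AVC = 182 - 36·9 + 2·9^2 = $20.
P = $62 exceeds min AVC = $20, so the firm stays open.
P = MC gives 120 - 72Q + 6Q^2 = 0, with roots 2 and 10. Take the larger (rising MC): Q* = 10.
Check: AVC at Q = 10 is $22 ≤ P, so revenue covers variable cost.
Profit = P·Q − TC = 62·10 − 273 = $347.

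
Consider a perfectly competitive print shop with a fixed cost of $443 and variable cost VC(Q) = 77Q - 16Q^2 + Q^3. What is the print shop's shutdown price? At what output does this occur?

$13 per unit, at Q = 8

Short-run supply begins at min AVC. From VC = 77Q - 16Q^2 + Q^3, AVC = 77 - 16Q + Q^2.
At the minimum of AVC, MC = AVC. MC = 77 - 32Q + 3Q^2; setting MC = AVC gives 2Q^2 - 16Q = 0, so Q = 8. min AVC = 13.
The firm shuts down for any P below $13.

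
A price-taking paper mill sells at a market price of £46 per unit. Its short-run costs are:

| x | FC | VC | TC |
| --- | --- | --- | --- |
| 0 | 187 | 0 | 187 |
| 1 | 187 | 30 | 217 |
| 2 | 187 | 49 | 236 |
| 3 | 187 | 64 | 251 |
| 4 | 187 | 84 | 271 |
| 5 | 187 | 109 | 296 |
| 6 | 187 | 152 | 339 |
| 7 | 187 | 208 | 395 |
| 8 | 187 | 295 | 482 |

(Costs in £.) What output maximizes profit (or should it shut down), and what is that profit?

Profit at each row (π = 46x − TC): x=0: -187; x=1: -171; x=2: -144; x=3: -113; x=4: -87; x=5: -66; x=6: -63; x=7: -73; x=8: -114.
Profit is maximized at x = 6. AVC there is 152/6 = £25.33 ≤ P, so producing beats shutting down (which would give -£187).

x = 6; profit = -£63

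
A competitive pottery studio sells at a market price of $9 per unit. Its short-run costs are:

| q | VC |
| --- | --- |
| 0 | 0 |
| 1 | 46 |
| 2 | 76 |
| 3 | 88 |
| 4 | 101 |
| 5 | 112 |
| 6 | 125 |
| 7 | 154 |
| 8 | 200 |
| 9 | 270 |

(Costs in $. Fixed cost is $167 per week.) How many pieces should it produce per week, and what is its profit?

Profit at each row (π = 9q − TC): q=0: -167; q=1: -204; q=2: -225; q=3: -228; q=4: -232; q=5: -234; q=6: -238; q=7: -258; q=8: -295; q=9: -356.
Profit is highest at q = 0. Equivalently, the lowest AVC in the table is 125/6 ≈ $20.83 at q = 6, and P = $9 falls below it — price never covers variable cost, so the firm shuts down and loses only its fixed cost.

q = 0 (shut down); profit = -$167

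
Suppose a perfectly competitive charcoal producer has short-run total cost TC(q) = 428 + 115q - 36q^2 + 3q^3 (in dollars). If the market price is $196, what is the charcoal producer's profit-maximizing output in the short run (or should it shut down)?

From TC, MC = TC'(q) = 115 - 72q + 9q^2 and AVC = VC/q = 115 - 36q + 3q^2.
AVC is minimized where dAVC/dq = -36 + 6q = 0, at q = 6; min AVC = 115 - 36·6 + 3·6^2 = $7.
Because $196 ≥ $7, revenue can cover variable cost; the firm operates.
P = MC gives -81 - 72q + 9q^2 = 0, with roots -1 and 9. Take the larger (rising MC): q* = 9.
Check: AVC at q = 9 is $34 ≤ P, so revenue covers variable cost.
Profit = P·q − TC = 196·9 − 734 = $1030.

Produce at q = 9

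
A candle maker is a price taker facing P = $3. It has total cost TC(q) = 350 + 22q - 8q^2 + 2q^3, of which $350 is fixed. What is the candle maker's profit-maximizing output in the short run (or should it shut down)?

Shut down

Strip out fixed cost: VC = 22q - 8q^2 + 2q^3. Then AVC = 22 - 8q + 2q^2 and MC = 22 - 16q + 6q^2.
The AVC parabola has its vertex at q = 8/4 = 2, where AVC = 22 - 8·2 + 2·2^2 = $14.
With P < min AVC ($3 < $14), every unit sold adds to the loss.
Shutting down limits the loss to fixed cost, $350.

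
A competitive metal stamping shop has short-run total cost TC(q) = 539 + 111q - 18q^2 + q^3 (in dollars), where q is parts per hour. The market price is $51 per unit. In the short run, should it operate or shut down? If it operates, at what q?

Produce at q = 10

Variable cost is VC = 111q - 18q^2 + q^3, so AVC = VC/q = 111 - 18q + q^2 and MC = dTC/dq = 111 - 36q + 3q^2.
AVC hits its minimum where MC = AVC, at q = 9, giving min AVC = 111 - 18·9 + 9^2 = $30.
Since P = $51 ≥ min AVC = $30, price covers variable cost and the firm should produce.
Set P = MC: 51 = 111 - 36q + 3q^2 → 60 - 36q + 3q^2 = 0. The roots are q = 2 and q = 10; the profit-maximizing output is on the rising part of MC, so q* = 10.
Check: AVC at q = 10 is $31 ≤ P, so revenue covers variable cost.
Profit = P·q − TC = 51·10 − 849 = -$339, a loss, but smaller than the $539 fixed cost the firm would lose by shutting down.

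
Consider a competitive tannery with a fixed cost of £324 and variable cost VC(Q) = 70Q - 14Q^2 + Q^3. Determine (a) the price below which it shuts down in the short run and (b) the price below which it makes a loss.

Shutdown price = £21; break-even price = £61

Shutdown price = min AVC. AVC = 70 - 14Q + Q^2, with vertex at Q = 7 and minimum £21.
ATC = 324/Q + 70 - 14Q + Q^2. Setting dATC/dQ = −324/Q^2 − 14 + 2Q = 0 gives Q = 9 (since 2·9^3 − 14·9^2 = 324).
min ATC = 324/9 + 70 − 14·9 + 9^2 = £61. That is the break-even price.
Between these two prices the firm operates at a loss; above £61 it earns a profit.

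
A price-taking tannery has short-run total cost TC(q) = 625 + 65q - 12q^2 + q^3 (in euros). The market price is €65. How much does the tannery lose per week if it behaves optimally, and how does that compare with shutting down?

Profit = -€369 at q = 8

AVC = 65 - 12q + q^2 has its minimum €29 at q = 6; price €65 clears that bar, so the firm operates.
MC = 65 - 24q + 3q^2. Setting P = MC and taking the root on the rising branch gives q* = 8.
TR = 65·8 = 520. TC = 625 + 264 = 889. Profit = 520 − 889 = -€369.
That loss of €369 beats the €625 the firm would lose by shutting down; producing recovers €256 of fixed cost.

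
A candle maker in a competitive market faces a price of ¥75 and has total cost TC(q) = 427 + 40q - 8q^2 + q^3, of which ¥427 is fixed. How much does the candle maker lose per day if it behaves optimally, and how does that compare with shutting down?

Profit = -¥133 at q = 7

AVC = 40 - 8q + q^2; min AVC = ¥24 at q = 4. Since P = ¥75 ≥ min AVC, the firm produces.
With MC = 40 - 16q + 3q^2, P = MC on the upward-sloping part at q* = 7.
TR = 75·7 = 525. TC = 427 + 231 = 658. Profit = 525 − 658 = -¥133.
Shutting down would mean losing the fixed cost of ¥427, so operating at a loss of ¥133 is better by ¥294.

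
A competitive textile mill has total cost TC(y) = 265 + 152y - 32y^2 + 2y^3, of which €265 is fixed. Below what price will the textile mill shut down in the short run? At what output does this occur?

€24 per unit, at y = 8

The firm shuts down when price falls below the minimum of average variable cost. AVC = VC/y = 152 - 32y + 2y^2.
dAVC/dy = -32 + 4y = 0 gives y = 8. min AVC = 152 - 32·8 + 2·8^2 = 24.
For P < €24 the firm produces nothing.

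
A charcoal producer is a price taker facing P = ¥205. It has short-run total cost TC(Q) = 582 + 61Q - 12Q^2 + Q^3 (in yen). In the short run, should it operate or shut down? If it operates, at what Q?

Produce at Q = 12

Strip out fixed cost: VC = 61Q - 12Q^2 + Q^3. Then AVC = 61 - 12Q + Q^2 and MC = 61 - 24Q + 3Q^2.
AVC is minimized where dAVC/dQ = -12 + 2Q = 0, at Q = 6; min AVC = 61 - 12·6 + 6^2 = ¥25.
Because ¥205 ≥ ¥25, revenue can cover variable cost; the firm operates.
P = MC gives -144 - 24Q + 3Q^2 = 0, with roots -4 and 12. Take the larger (rising MC): Q* = 12.
Check: AVC at Q = 12 is ¥61 ≤ P, so revenue covers variable cost.
Profit = P·Q − TC = 205·12 − 1314 = ¥1146.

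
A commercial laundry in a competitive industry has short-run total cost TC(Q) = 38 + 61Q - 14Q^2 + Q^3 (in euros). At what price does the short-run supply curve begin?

Short-run supply begins at min AVC. From VC = 61Q - 14Q^2 + Q^3, AVC = 61 - 14Q + Q^2.
dAVC/dQ = -14 + 2Q = 0 gives Q = 7. min AVC = 61 - 14·7 + 7^2 = 12.
The firm shuts down for any P below €12.

€12 per unit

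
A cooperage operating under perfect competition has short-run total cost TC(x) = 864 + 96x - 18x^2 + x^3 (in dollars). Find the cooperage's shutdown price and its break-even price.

Shutdown price = min AVC. AVC = 96 - 18x + x^2, with vertex at x = 9 and minimum $15.
ATC = 864/x + 96 - 18x + x^2. Setting dATC/dx = −864/x^2 − 18 + 2x = 0 gives x = 12 (since 2·12^3 − 18·12^2 = 864).
min ATC = 864/12 + 96 − 18·12 + 12^2 = $96. That is the break-even price.
For $15 ≤ P < $96 the firm produces at a loss; below $15 it shuts down.

Shutdown price = $15; break-even price = $96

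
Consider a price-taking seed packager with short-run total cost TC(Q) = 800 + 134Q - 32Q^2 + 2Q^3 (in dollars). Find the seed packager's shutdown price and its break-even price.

Shutdown price = $6; break-even price = $94

Shutdown price = min AVC. AVC = 134 - 32Q + 2Q^2, with vertex at Q = 8 and minimum $6.
ATC = 800/Q + 134 - 32Q + 2Q^2. Setting dATC/dQ = −800/Q^2 − 32 + 4Q = 0 gives Q = 10 (since 4·10^3 − 32·10^2 = 800).
min ATC = 800/10 + 134 − 32·10 + 2·10^2 = $94. That is the break-even price.
For $6 ≤ P < $94 the firm produces at a loss; below $6 it shuts down.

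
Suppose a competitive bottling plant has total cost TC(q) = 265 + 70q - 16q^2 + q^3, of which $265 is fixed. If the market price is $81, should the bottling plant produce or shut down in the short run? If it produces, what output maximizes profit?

Produce at q = 11

Variable cost is VC = 70q - 16q^2 + q^3, so AVC = VC/q = 70 - 16q + q^2 and MC = dTC/dq = 70 - 32q + 3q^2.
AVC is minimized where dAVC/dq = -16 + 2q = 0, at q = 8; min AVC = 70 - 16·8 + 8^2 = $6.
P = $81 exceeds min AVC = $6, so the firm stays open.
Set P = MC: 81 = 70 - 32q + 3q^2 → -11 - 32q + 3q^2 = 0. The roots are q = -1/3 and q = 11; the profit-maximizing output is on the rising part of MC, so q* = 11.
Check: AVC at q = 11 is $15 ≤ P, so revenue covers variable cost.
Profit = P·q − TC = 81·11 − 430 = $461.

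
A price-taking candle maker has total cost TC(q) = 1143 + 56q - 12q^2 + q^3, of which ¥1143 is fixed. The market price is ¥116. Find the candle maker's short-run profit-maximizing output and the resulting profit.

Profit = -¥343 at q = 10

AVC = 56 - 12q + q^2 has its minimum ¥20 at q = 6; price ¥116 clears that bar, so the firm operates.
MC = 56 - 24q + 3q^2. Setting P = MC and taking the root on the rising branch gives q* = 10.
TR = 116·10 = 1160. TC = 1143 + 360 = 1503. Profit = 1160 − 1503 = -¥343.
Shutting down would mean losing the fixed cost of ¥1143, so operating at a loss of ¥343 is better by ¥800.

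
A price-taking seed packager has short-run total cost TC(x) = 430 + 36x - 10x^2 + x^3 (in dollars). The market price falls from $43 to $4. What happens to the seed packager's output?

Output falls from 7 to 0 (the firm shuts down)

AVC = 36 - 10x + x^2, minimized at x = 5 where min AVC = $11. MC = 36 - 20x + 3x^2.
At P = $43 ≥ min AVC, set P = MC on the rising branch: x = 7.
At P = $4 < min AVC = $11, price no longer covers variable cost at any output, so the firm shuts down: x = 0.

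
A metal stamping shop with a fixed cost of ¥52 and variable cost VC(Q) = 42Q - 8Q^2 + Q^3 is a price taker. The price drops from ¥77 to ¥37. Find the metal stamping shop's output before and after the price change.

MC = 42 - 16Q + 3Q^2; the shutdown threshold is min AVC = ¥26 (at Q = 4).
With P = ¥77 above the shutdown price, P = MC gives Q = 7.
At P = ¥37 ≥ min AVC, set P = MC: Q = 5. The firm stays open but cuts output.

Output falls from 7 to 5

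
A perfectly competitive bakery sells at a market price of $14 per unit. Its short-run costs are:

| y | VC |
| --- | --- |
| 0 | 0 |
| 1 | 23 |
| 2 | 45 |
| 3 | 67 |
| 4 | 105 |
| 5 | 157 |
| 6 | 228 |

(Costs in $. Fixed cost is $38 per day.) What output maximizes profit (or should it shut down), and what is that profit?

y = 0 (shut down); profit = -$38

Profit at each row (π = 14y − TC): y=0: -38; y=1: -47; y=2: -55; y=3: -63; y=4: -87; y=5: -125; y=6: -182.
Profit is highest at y = 0. Equivalently, the lowest AVC in the table is 67/3 ≈ $22.33 at y = 3, and P = $14 falls below it — price never covers variable cost, so the firm shuts down and loses only its fixed cost.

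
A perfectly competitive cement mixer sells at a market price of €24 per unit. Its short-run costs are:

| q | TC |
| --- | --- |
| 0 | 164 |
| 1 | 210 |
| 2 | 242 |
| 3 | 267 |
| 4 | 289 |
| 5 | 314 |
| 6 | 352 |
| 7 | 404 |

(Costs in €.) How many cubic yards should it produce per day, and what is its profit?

Compute π = P·q − TC at each output: q=0: -164; q=1: -186; q=2: -194; q=3: -195; q=4: -193; q=5: -194; q=6: -208; q=7: -236.
Profit is highest at q = 0. Equivalently, the lowest AVC in the table is 150/5 ≈ €30 at q = 5, and P = €24 falls below it — price never covers variable cost, so the firm shuts down and loses only its fixed cost.

q = 0 (shut down); profit = -€164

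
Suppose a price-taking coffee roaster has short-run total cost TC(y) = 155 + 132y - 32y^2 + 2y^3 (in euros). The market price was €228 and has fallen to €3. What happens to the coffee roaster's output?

Output falls from 12 to 0 (the firm shuts down)

MC = 132 - 64y + 6y^2; the shutdown threshold is min AVC = €4 (at y = 8).
With P = €228 above the shutdown price, P = MC gives y = 12.
At P = €3 < min AVC = €4, price no longer covers variable cost at any output, so the firm shuts down: y = 0.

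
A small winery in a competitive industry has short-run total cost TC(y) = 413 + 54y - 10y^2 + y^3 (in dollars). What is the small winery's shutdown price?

$29 per unit

The firm shuts down when price falls below the minimum of average variable cost. AVC = VC/y = 54 - 10y + y^2.
At the minimum of AVC, MC = AVC. MC = 54 - 20y + 3y^2; setting MC = AVC gives 2y^2 - 10y = 0, so y = 5. min AVC = 29.
The firm shuts down for any P below $29.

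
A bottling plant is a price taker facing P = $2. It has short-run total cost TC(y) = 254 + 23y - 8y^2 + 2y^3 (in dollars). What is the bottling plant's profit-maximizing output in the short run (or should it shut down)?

Shut down

Variable cost is VC = 23y - 8y^2 + 2y^3, so AVC = VC/y = 23 - 8y + 2y^2 and MC = dTC/dy = 23 - 16y + 6y^2.
AVC hits its minimum where MC = AVC, at y = 2, giving min AVC = 23 - 8·2 + 2·2^2 = $15.
Since P = $2 < min AVC = $15, price fails to cover variable cost at any output.
Best response: produce nothing and absorb the $254 fixed cost.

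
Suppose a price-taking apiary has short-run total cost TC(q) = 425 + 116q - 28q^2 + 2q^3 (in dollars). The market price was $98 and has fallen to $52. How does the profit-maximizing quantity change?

MC = 116 - 56q + 6q^2; the shutdown threshold is min AVC = $18 (at q = 7).
At P = $98 ≥ min AVC, set P = MC on the rising branch: q = 9.
At P = $52 ≥ min AVC, set P = MC: q = 8. The firm stays open but cuts output.

Output falls from 9 to 8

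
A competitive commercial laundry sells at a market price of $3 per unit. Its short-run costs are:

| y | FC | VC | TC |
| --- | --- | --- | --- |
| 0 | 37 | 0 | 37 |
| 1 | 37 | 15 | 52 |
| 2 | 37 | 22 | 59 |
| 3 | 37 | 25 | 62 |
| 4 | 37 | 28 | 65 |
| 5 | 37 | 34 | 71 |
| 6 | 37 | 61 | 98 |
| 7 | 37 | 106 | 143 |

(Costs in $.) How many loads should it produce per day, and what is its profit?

Profit at each row (π = 3y − TC): y=0: -37; y=1: -49; y=2: -53; y=3: -53; y=4: -53; y=5: -56; y=6: -80; y=7: -122.
Profit is highest at y = 0. Equivalently, the lowest AVC in the table is 34/5 ≈ $6.80 at y = 5, and P = $3 falls below it — price never covers variable cost, so the firm shuts down and loses only its fixed cost.

y = 0 (shut down); profit = -$37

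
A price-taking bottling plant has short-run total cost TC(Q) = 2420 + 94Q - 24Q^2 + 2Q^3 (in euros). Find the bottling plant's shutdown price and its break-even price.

Shutdown price = min AVC. AVC = 94 - 24Q + 2Q^2, with vertex at Q = 6 and minimum €22.
ATC = 2420/Q + 94 - 24Q + 2Q^2. Setting dATC/dQ = −2420/Q^2 − 24 + 4Q = 0 gives Q = 11 (since 4·11^3 − 24·11^2 = 2420).
min ATC = 2420/11 + 94 − 24·11 + 2·11^2 = €292. That is the break-even price.
For €22 ≤ P < €292 the firm produces at a loss; below €22 it shuts down.

Shutdown price = €22; break-even price = €292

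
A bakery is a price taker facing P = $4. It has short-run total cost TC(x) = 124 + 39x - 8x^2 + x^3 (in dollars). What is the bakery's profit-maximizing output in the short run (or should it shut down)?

Variable cost is VC = 39x - 8x^2 + x^3, so AVC = VC/x = 39 - 8x + x^2 and MC = dTC/dx = 39 - 16x + 3x^2.
The AVC parabola has its vertex at x = 8/2 = 4, where AVC = 39 - 8·4 + 4^2 = $23.
P = $4 lies below min AVC = $23; no output level covers variable cost.
The firm minimizes its loss by shutting down and losing only its fixed cost of $124.

Shut down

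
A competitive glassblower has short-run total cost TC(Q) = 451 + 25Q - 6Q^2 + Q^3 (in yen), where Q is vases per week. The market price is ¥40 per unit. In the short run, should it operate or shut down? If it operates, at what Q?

From TC, MC = TC'(Q) = 25 - 12Q + 3Q^2 and AVC = VC/Q = 25 - 6Q + Q^2.
AVC hits its minimum where MC = AVC, at Q = 3, giving min AVC = 25 - 6·3 + 3^2 = ¥16.
P = ¥40 exceeds min AVC = ¥16, so the firm stays open.
P = MC gives -15 - 12Q + 3Q^2 = 0, with roots -1 and 5. Take the larger (rising MC): Q* = 5.
Check: AVC at Q = 5 is ¥20 ≤ P, so revenue covers variable cost.
Profit = P·Q − TC = 40·5 − 551 = -¥351, a loss, but smaller than the ¥451 fixed cost the firm would lose by shutting down.

Produce at Q = 5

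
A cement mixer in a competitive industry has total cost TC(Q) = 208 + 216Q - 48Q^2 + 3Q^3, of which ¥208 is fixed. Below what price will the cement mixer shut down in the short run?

The firm shuts down when price falls below the minimum of average variable cost. AVC = VC/Q = 216 - 48Q + 3Q^2.
dAVC/dQ = -48 + 6Q = 0 gives Q = 8. min AVC = 216 - 48·8 + 3·8^2 = 24.
For P < ¥24 the firm produces nothing.

¥24 per unit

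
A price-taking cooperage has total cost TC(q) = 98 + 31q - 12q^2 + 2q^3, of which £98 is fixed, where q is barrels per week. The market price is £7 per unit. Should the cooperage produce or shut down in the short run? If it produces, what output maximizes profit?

Shut down

Strip out fixed cost: VC = 31q - 12q^2 + 2q^3. Then AVC = 31 - 12q + 2q^2 and MC = 31 - 24q + 6q^2.
The AVC parabola has its vertex at q = 12/4 = 3, where AVC = 31 - 12·3 + 2·3^2 = £13.
Since P = £7 < min AVC = £13, price fails to cover variable cost at any output.
The firm minimizes its loss by shutting down and losing only its fixed cost of £98.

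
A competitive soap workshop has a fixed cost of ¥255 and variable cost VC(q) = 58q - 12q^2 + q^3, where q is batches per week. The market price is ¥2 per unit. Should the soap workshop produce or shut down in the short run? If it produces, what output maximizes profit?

Shut down

From TC, MC = TC'(q) = 58 - 24q + 3q^2 and AVC = VC/q = 58 - 12q + q^2.
AVC hits its minimum where MC = AVC, at q = 6, giving min AVC = 58 - 12·6 + 6^2 = ¥22.
P = ¥2 lies below min AVC = ¥22; no output level covers variable cost.
Best response: produce nothing and absorb the ¥255 fixed cost.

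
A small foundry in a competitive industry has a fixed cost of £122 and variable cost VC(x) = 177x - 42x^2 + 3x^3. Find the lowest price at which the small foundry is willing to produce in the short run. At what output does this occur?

£30 per unit, at x = 7

The shutdown price is the minimum of AVC. VC = 177x - 42x^2 + 3x^3, so AVC = 177 - 42x + 3x^2.
At the minimum of AVC, MC = AVC. MC = 177 - 84x + 9x^2; setting MC = AVC gives 6x^2 - 42x = 0, so x = 7. min AVC = 30.
The firm shuts down for any P below £30.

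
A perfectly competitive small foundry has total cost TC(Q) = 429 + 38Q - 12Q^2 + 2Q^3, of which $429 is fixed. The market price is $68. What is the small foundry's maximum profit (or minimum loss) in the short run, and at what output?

Profit = -$229 at Q = 5

AVC = 38 - 12Q + 2Q^2 has its minimum $20 at Q = 3; price $68 clears that bar, so the firm operates.
MC = 38 - 24Q + 6Q^2. Setting P = MC and taking the root on the rising branch gives Q* = 5.
TR = 68·5 = 340. TC = 429 + 140 = 569. Profit = 340 − 569 = -$229.
By producing, the firm covers all variable cost plus $200 of fixed cost; shutting down would lose the full $429.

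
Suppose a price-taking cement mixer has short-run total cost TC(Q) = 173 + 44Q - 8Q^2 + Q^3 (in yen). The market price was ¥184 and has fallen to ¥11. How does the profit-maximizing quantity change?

Output falls from 10 to 0 (the firm shuts down)

AVC = 44 - 8Q + Q^2, minimized at Q = 4 where min AVC = ¥28. MC = 44 - 16Q + 3Q^2.
With P = ¥184 above the shutdown price, P = MC gives Q = 10.
At P = ¥11 < min AVC = ¥28, price no longer covers variable cost at any output, so the firm shuts down: Q = 0.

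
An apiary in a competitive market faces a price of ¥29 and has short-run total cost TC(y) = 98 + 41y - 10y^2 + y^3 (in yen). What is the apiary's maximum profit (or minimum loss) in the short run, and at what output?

AVC = 41 - 10y + y^2; min AVC = ¥16 at y = 5. Since P = ¥29 ≥ min AVC, the firm produces.
With MC = 41 - 20y + 3y^2, P = MC on the upward-sloping part at y* = 6.
TR = 29·6 = 174. TC = 98 + 102 = 200. Profit = 174 − 200 = -¥26.
Shutting down would mean losing the fixed cost of ¥98, so operating at a loss of ¥26 is better by ¥72.

Profit = -¥26 at y = 6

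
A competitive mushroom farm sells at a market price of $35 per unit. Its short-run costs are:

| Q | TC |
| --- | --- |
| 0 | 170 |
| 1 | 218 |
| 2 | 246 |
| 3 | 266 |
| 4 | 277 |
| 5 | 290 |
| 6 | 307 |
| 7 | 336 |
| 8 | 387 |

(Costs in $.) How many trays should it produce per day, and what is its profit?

Q = 7; profit = -$91

Compute π = P·Q − TC at each output: Q=0: -170; Q=1: -183; Q=2: -176; Q=3: -161; Q=4: -137; Q=5: -115; Q=6: -97; Q=7: -91; Q=8: -107.
Profit is maximized at Q = 7. AVC there is 166/7 = $23.71 ≤ P, so producing beats shutting down (which would give -$170).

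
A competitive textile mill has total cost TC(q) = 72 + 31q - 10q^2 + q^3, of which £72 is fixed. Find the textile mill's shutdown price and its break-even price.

Shutdown price = £6; break-even price = £19

AVC = 31 - 10q + q^2; minimized at q = 5, giving min AVC = £6. That is the shutdown price.
ATC = 72/q + 31 - 10q + q^2. Setting dATC/dq = −72/q^2 − 10 + 2q = 0 gives q = 6 (since 2·6^3 − 10·6^2 = 72).
min ATC = 72/6 + 31 − 10·6 + 6^2 = £19. That is the break-even price.
Between these two prices the firm operates at a loss; above £19 it earns a profit.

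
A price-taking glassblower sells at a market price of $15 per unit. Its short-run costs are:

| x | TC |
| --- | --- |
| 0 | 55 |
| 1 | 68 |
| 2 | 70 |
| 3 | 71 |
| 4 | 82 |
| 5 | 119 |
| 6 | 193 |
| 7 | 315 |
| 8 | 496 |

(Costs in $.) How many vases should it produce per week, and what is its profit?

Tabulate TR − TC: x=0: -55; x=1: -53; x=2: -40; x=3: -26; x=4: -22; x=5: -44; x=6: -103; x=7: -210; x=8: -376.
Profit is maximized at x = 4. AVC there is 27/4 = $6.75 ≤ P, so producing beats shutting down (which would give -$55).

x = 4; profit = -$22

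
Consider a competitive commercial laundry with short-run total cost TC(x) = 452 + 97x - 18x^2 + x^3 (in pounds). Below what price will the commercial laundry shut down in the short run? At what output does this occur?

Short-run supply begins at min AVC. From VC = 97x - 18x^2 + x^3, AVC = 97 - 18x + x^2.
dAVC/dx = -18 + 2x = 0 gives x = 9. min AVC = 97 - 18·9 + 9^2 = 16.
For P < £16 the firm produces nothing.

£16 per unit, at x = 9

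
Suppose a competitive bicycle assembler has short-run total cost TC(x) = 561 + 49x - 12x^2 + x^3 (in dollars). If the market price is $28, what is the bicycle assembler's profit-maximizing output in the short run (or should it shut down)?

From TC, MC = TC'(x) = 49 - 24x + 3x^2 and AVC = VC/x = 49 - 12x + x^2.
AVC hits its minimum where MC = AVC, at x = 6, giving min AVC = 49 - 12·6 + 6^2 = $13.
Since P = $28 ≥ min AVC = $13, price covers variable cost and the firm should produce.
Set P = MC: 28 = 49 - 24x + 3x^2 → 21 - 24x + 3x^2 = 0. The roots are x = 1 and x = 7; the profit-maximizing output is on the rising part of MC, so x* = 7.
Check: AVC at x = 7 is $14 ≤ P, so revenue covers variable cost.
Profit = P·x − TC = 28·7 − 659 = -$463, a loss, but smaller than the $561 fixed cost the firm would lose by shutting down.

Produce at x = 7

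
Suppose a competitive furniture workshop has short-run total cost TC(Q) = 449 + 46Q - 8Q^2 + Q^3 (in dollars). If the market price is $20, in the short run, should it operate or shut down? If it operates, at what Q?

Strip out fixed cost: VC = 46Q - 8Q^2 + Q^3. Then AVC = 46 - 8Q + Q^2 and MC = 46 - 16Q + 3Q^2.
AVC hits its minimum where MC = AVC, at Q = 4, giving min AVC = 46 - 8·4 + 4^2 = $30.
With P < min AVC ($20 < $30), every unit sold adds to the loss.
Shutting down limits the loss to fixed cost, $449.

Shut down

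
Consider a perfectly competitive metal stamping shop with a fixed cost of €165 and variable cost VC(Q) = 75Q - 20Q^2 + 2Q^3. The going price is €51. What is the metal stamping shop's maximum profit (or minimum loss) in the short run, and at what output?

AVC = 75 - 20Q + 2Q^2 has its minimum €25 at Q = 5; price €51 clears that bar, so the firm operates.
MC = 75 - 40Q + 6Q^2. Setting P = MC and taking the root on the rising branch gives Q* = 6.
TR = 51·6 = 306. TC = 165 + 162 = 327. Profit = 306 − 327 = -€21.
By producing, the firm covers all variable cost plus €144 of fixed cost; shutting down would lose the full €165.

Profit = -€21 at Q = 6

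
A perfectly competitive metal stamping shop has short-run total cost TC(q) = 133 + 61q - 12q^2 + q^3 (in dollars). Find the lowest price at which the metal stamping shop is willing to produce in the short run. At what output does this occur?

The shutdown price is the minimum of AVC. VC = 61q - 12q^2 + q^3, so AVC = 61 - 12q + q^2.
dAVC/dq = -12 + 2q = 0 gives q = 6. min AVC = 61 - 12·6 + 6^2 = 25.
The firm shuts down for any P below $25.

$25 per unit, at q = 6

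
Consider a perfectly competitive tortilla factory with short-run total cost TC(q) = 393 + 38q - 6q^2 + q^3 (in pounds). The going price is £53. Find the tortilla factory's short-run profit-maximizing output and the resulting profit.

Profit = -£293 at q = 5

AVC = 38 - 6q + q^2; min AVC = £29 at q = 3. Since P = £53 ≥ min AVC, the firm produces.
With MC = 38 - 12q + 3q^2, P = MC on the upward-sloping part at q* = 5.
TR = 53·5 = 265. TC = 393 + 165 = 558. Profit = 265 − 558 = -£293.
By producing, the firm covers all variable cost plus £100 of fixed cost; shutting down would lose the full £393.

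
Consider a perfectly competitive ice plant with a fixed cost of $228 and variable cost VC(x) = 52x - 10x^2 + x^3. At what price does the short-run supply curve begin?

Short-run supply begins at min AVC. From VC = 52x - 10x^2 + x^3, AVC = 52 - 10x + x^2.
dAVC/dx = -10 + 2x = 0 gives x = 5. min AVC = 52 - 10·5 + 5^2 = 27.
For P < $27 the firm produces nothing.

$27 per unit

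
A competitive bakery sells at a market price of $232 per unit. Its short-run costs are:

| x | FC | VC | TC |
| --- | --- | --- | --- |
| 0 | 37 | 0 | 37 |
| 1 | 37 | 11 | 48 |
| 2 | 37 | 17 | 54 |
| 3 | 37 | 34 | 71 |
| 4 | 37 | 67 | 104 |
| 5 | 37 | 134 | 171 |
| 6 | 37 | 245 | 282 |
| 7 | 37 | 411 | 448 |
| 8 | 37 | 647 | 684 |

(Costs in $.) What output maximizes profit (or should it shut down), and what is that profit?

x = 7; profit = $1176

Compute π = P·x − TC at each output: x=0: -37; x=1: 184; x=2: 410; x=3: 625; x=4: 824; x=5: 989; x=6: 1110; x=7: 1176; x=8: 1172.
Profit is maximized at x = 7. AVC there is 411/7 = $58.71 ≤ P, so producing beats shutting down (which would give -$37).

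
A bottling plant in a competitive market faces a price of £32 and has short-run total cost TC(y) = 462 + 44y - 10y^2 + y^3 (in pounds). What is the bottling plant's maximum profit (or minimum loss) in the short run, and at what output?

AVC = 44 - 10y + y^2; min AVC = £19 at y = 5. Since P = £32 ≥ min AVC, the firm produces.
MC = 44 - 20y + 3y^2. Setting P = MC and taking the root on the rising branch gives y* = 6.
TR = 32·6 = 192. TC = 462 + 120 = 582. Profit = 192 − 582 = -£390.
By producing, the firm covers all variable cost plus £72 of fixed cost; shutting down would lose the full £462.

Profit = -£390 at y = 6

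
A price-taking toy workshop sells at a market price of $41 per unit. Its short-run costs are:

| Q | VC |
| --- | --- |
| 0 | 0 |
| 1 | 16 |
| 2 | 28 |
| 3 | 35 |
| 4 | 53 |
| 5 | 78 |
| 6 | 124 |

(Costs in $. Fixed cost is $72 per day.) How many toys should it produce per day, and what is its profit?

Q = 5; profit = $55

Compute π = P·Q − TC at each output: Q=0: -72; Q=1: -47; Q=2: -18; Q=3: 16; Q=4: 39; Q=5: 55; Q=6: 50.
Profit is maximized at Q = 5. AVC there is 78/5 = $15.60 ≤ P, so producing beats shutting down (which would give -$72).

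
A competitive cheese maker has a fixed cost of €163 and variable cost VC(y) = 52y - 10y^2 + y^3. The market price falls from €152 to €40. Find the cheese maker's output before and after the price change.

Output falls from 10 to 6

MC = 52 - 20y + 3y^2; the shutdown threshold is min AVC = €27 (at y = 5).
At P = €152 ≥ min AVC, set P = MC on the rising branch: y = 10.
At P = €40 ≥ min AVC, set P = MC: y = 6. The firm stays open but cuts output.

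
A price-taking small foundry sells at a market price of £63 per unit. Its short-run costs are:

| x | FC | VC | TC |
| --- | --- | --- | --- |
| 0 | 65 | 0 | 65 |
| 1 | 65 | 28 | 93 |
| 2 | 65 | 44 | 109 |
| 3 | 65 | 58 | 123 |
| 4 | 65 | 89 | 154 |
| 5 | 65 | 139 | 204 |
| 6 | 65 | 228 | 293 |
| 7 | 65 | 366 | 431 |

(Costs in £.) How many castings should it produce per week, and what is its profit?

Profit at each row (π = 63x − TC): x=0: -65; x=1: -30; x=2: 17; x=3: 66; x=4: 98; x=5: 111; x=6: 85; x=7: 10.
Profit is maximized at x = 5. AVC there is 139/5 = £27.80 ≤ P, so producing beats shutting down (which would give -£65).

x = 5; profit = £111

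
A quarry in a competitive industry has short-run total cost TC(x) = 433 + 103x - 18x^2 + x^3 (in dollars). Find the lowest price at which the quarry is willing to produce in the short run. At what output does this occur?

$22 per unit, at x = 9

The firm shuts down when price falls below the minimum of average variable cost. AVC = VC/x = 103 - 18x + x^2.
dAVC/dx = -18 + 2x = 0 gives x = 9. min AVC = 103 - 18·9 + 9^2 = 22.
The firm shuts down for any P below $22.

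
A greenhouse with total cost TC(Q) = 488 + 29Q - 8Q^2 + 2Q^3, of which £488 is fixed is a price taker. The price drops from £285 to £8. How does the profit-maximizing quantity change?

AVC = 29 - 8Q + 2Q^2, minimized at Q = 2 where min AVC = £21. MC = 29 - 16Q + 6Q^2.
At P = £285 ≥ min AVC, set P = MC on the rising branch: Q = 8.
At P = £8 < min AVC = £21, price no longer covers variable cost at any output, so the firm shuts down: Q = 0.

Output falls from 8 to 0 (the firm shuts down)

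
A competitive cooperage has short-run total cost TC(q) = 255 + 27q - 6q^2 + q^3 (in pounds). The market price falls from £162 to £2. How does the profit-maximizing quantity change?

Output falls from 9 to 0 (the firm shuts down)

MC = 27 - 12q + 3q^2; the shutdown threshold is min AVC = £18 (at q = 3).
With P = £162 above the shutdown price, P = MC gives q = 9.
At P = £2 < min AVC = £18, price no longer covers variable cost at any output, so the firm shuts down: q = 0.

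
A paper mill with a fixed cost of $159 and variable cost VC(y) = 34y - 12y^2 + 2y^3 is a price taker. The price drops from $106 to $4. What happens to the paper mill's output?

Output falls from 6 to 0 (the firm shuts down)

AVC = 34 - 12y + 2y^2, minimized at y = 3 where min AVC = $16. MC = 34 - 24y + 6y^2.
At P = $106 ≥ min AVC, set P = MC on the rising branch: y = 6.
At P = $4 < min AVC = $16, price no longer covers variable cost at any output, so the firm shuts down: y = 0.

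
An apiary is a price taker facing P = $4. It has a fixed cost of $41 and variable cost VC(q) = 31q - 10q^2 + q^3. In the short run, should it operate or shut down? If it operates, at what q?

From TC, MC = TC'(q) = 31 - 20q + 3q^2 and AVC = VC/q = 31 - 10q + q^2.
AVC is minimized where dAVC/dq = -10 + 2q = 0, at q = 5; min AVC = 31 - 10·5 + 5^2 = $6.
Since P = $4 < min AVC = $6, price fails to cover variable cost at any output.
The firm minimizes its loss by shutting down and losing only its fixed cost of $41.

Shut down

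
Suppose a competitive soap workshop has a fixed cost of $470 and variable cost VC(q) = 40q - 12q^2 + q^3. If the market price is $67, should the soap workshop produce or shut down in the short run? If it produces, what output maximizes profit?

From TC, MC = TC'(q) = 40 - 24q + 3q^2 and AVC = VC/q = 40 - 12q + q^2.
The AVC parabola has its vertex at q = 12/2 = 6, where AVC = 40 - 12·6 + 6^2 = $4.
Since P = $67 ≥ min AVC = $4, price covers variable cost and the firm should produce.
Solving P = MC: -27 - 24q + 3q^2 = 0 ⇒ q = -1 or 9. On the upward-sloping branch, q* = 9.
Check: AVC at q = 9 is $13 ≤ P, so revenue covers variable cost.
Profit = P·q − TC = 67·9 − 587 = $16.

Produce at q = 9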